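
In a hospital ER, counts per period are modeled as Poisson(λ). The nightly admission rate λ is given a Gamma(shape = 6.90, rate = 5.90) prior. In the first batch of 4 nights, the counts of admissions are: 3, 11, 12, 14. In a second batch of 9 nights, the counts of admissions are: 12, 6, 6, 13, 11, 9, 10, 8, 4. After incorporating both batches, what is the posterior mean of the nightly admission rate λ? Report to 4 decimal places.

With a Gamma(shape α, rate β) prior, the Poisson likelihood is conjugate: the posterior is Gamma(α + ΣXᵢ, β + n).
Batch 1: sum of counts S = 40 over n = 4 nights.
After batch 1: Gamma(α+S, β+n) = Gamma(6.90+40, 5.90+4) = Gamma(46.90, 9.90).
Batch 2: sum of counts S = 79 over n = 9 nights.
After batch 2: Gamma(α+S, β+n) = Gamma(46.90+79, 9.90+9) = Gamma(125.90, 18.90).
Posterior mean = α/β = 125.90/18.90 = 6.6614.

6.6614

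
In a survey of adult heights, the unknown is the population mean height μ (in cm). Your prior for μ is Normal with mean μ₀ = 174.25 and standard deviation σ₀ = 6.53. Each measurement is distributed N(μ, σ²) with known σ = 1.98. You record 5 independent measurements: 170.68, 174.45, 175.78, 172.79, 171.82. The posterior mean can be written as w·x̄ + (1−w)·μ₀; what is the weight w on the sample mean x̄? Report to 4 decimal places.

For Normal data with known variance σ², a Normal(μ₀, σ₀²) prior on μ is conjugate. Posterior precision = 1/σ₀² + n/σ²; posterior mean is the precision-weighted average of μ₀ and x̄.
σ₀² = 6.53² = 42.6409, σ² = 1.98² = 3.9204. Prior precision 1/σ₀² = 1/42.6409; data precision n/σ² = 5/3.9204.
w = (n/σ²)/(1/σ₀² + n/σ²) = n·σ₀²/(σ² + n·σ₀²) = 5·42.6409/(3.9204 + 5·42.6409) = 213.2045/217.1249 = 0.9819.

0.9819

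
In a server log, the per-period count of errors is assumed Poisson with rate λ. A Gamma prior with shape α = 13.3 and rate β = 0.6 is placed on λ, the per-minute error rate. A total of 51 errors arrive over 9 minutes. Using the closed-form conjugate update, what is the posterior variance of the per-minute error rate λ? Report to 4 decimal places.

With a Gamma(shape α, rate β) prior, the Poisson likelihood is conjugate: the posterior is Gamma(α + ΣXᵢ, β + n).
Posterior: Gamma(α+S, β+n) = Gamma(13.3+51, 0.6+9) = Gamma(64.3, 9.6).
Var = α/β² = 64.3/9.6² = 0.6977.

0.6977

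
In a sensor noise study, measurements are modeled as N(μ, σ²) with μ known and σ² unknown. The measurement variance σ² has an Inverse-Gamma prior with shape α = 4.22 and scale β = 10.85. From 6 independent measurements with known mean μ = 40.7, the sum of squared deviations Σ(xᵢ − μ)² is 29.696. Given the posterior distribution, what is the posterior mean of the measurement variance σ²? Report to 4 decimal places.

4.1315

With known mean μ and an Inverse-Gamma(α, β) prior on σ², the Normal likelihood is conjugate: posterior is Inv-Gamma(α + n/2, β + Σ(xᵢ−μ)²/2).
Posterior: Inv-Gamma(4.22 + 6/2, 10.85 + 29.696/2) = Inv-Gamma(7.22, 25.6980).
E[σ²|data] = β/(α−1) = 25.6980/6.22 = 4.1315.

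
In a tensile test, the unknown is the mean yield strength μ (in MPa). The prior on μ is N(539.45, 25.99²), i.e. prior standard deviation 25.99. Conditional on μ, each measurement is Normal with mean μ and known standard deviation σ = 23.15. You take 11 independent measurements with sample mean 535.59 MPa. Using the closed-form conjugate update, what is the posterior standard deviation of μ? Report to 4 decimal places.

6.7411

For Normal data with known variance σ², a Normal(μ₀, σ₀²) prior on μ is conjugate. Posterior precision = 1/σ₀² + n/σ²; posterior mean is the precision-weighted average of μ₀ and x̄.
σ₀² = 25.99² = 675.4801, σ² = 23.15² = 535.9225; σ² + n·σ₀² = 535.9225 + 11·675.4801 = 7966.2036.
Posterior precision = 1/σ₀² + n/σ² = 1/675.4801 + 11/535.9225 = (σ² + n·σ₀²)/(σ₀²σ²) = 7966.2036/(675.4801·535.9225); posterior variance σₙ² = σ₀²σ²/(σ² + n·σ₀²) = 675.4801·535.9225/7966.2036 = 45.442598.
Posterior SD = √σₙ² = √(675.4801·535.9225/7966.2036) = 6.7411.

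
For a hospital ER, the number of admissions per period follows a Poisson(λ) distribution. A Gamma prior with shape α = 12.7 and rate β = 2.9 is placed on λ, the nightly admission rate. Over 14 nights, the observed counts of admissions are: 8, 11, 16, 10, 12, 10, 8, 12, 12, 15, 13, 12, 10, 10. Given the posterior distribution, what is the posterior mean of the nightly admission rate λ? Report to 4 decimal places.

With a Gamma(shape α, rate β) prior, the Poisson likelihood is conjugate: the posterior is Gamma(α + ΣXᵢ, β + n).
Sum of counts S = 159 over n = 14 nights.
Posterior: Gamma(α+S, β+n) = Gamma(12.7+159, 2.9+14) = Gamma(171.7, 16.9).
Posterior mean = α/β = 171.7/16.9 = 10.1598.

10.1598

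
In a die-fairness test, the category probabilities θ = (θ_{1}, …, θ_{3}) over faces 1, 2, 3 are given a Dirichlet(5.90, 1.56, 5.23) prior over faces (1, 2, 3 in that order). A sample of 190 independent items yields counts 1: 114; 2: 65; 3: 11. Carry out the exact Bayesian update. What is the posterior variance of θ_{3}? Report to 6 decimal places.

The Dirichlet prior is conjugate to the Multinomial likelihood: each posterior αⱼ = prior αⱼ + observed count nⱼ.
Posterior concentration: (119.90, 66.56, 16.23), total = 202.69.
Var[θ_j] = α_j(Σα−α_j)/((Σα)²(Σα+1)) = 16.23·186.46/(202.69²·203.69) = 0.000362.

0.000362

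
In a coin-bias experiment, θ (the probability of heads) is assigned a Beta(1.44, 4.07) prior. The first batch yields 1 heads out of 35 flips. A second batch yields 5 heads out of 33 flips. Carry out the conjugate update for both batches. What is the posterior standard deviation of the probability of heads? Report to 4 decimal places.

The Beta prior is conjugate to a Binomial/Bernoulli likelihood; the update adds successes to α and failures to β.
After batch 1: Beta(1.44+1, 4.07+34) = Beta(2.44, 38.07).
After batch 2: Beta(2.44+5, 38.07+28) = Beta(7.44, 66.07).
Var = αβ/((α+β)²(α+β+1)) = 7.44·66.07/(73.51²·74.51) = 0.00122087; SD = √0.00122087 = 0.0349.

0.0349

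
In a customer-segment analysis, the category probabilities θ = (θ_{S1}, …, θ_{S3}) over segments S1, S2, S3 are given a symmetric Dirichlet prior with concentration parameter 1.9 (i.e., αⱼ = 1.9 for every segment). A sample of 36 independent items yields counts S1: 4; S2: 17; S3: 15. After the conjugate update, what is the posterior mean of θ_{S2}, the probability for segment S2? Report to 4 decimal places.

The Dirichlet prior is conjugate to the Multinomial likelihood: each posterior αⱼ = prior αⱼ + observed count nⱼ.
Posterior concentration: (5.9, 18.9, 16.9), total = 41.7.
E[θ_{S2}|data] = α_{S2}/Σα = 18.9/41.7 = 0.4532.

0.4532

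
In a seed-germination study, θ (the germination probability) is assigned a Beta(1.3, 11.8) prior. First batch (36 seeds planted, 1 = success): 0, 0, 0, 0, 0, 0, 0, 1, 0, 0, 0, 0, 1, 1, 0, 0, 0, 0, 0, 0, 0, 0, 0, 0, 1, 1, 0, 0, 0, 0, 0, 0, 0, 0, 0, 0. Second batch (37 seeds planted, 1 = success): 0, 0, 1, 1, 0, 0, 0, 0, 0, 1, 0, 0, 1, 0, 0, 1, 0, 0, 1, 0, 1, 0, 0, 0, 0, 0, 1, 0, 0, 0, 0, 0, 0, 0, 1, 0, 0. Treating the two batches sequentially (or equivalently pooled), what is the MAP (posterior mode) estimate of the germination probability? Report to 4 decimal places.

0.1700

The Beta prior is conjugate to a Binomial/Bernoulli likelihood; the update adds successes to α and failures to β.
After batch 1: Beta(1.3+5, 11.8+31) = Beta(6.3, 42.8).
After batch 2: Beta(6.3+9, 42.8+28) = Beta(15.3, 70.8).
Mode of Beta(a,b) for a,b>1 is (a−1)/(a+b−2) = 14.3/84.1 = 0.1700.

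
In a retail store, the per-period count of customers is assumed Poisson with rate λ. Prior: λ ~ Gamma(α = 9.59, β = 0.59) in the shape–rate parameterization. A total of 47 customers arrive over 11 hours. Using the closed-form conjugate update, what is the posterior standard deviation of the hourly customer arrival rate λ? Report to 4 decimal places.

With a Gamma(shape α, rate β) prior, the Poisson likelihood is conjugate: the posterior is Gamma(α + ΣXᵢ, β + n).
Posterior: Gamma(α+S, β+n) = Gamma(9.59+47, 0.59+11) = Gamma(56.59, 11.59).
SD = √α/β = √56.59/11.59 = 0.6491.

0.6491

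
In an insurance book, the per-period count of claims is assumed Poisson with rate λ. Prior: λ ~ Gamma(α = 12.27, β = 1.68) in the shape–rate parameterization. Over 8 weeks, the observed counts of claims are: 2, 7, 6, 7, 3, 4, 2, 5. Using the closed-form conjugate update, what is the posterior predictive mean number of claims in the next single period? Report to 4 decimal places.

With a Gamma(shape α, rate β) prior, the Poisson likelihood is conjugate: the posterior is Gamma(α + ΣXᵢ, β + n).
Sum of counts S = 36 over n = 8 weeks.
Posterior: Gamma(α+S, β+n) = Gamma(12.27+36, 1.68+8) = Gamma(48.27, 9.68).
The predictive distribution for one future period is NegBinom with mean α/β = 4.9866.

4.9866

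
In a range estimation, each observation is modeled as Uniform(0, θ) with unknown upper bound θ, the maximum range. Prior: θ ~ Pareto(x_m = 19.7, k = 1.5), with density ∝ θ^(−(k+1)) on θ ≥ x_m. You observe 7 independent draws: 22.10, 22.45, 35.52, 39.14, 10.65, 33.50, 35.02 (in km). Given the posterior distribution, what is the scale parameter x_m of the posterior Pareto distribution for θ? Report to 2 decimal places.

39.14

A Pareto(scale x_m, shape k) prior on the upper bound θ of Uniform(0, θ) is conjugate: posterior is Pareto(max(x_m, max xᵢ), k + n).
Sample maximum = 39.14; prior scale x_m = 19.7 → posterior scale = max = 39.14.
Posterior shape = 1.5 + 7 = 8.5.
Posterior scale x_m = 39.14.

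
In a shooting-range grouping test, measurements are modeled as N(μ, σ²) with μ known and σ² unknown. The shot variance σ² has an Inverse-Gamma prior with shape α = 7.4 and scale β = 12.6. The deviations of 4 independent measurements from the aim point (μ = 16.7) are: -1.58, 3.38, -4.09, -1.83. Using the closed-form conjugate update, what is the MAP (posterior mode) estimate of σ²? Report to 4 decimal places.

2.8460

With known mean μ and an Inverse-Gamma(α, β) prior on σ², the Normal likelihood is conjugate: posterior is Inv-Gamma(α + n/2, β + Σ(xᵢ−μ)²/2).
Σ(xᵢ−μ)² = (-1.58)² + (3.38)² + (-4.09)² + (-1.83)² = 33.9978.
Posterior: Inv-Gamma(7.4 + 4/2, 12.6 + 33.9978/2) = Inv-Gamma(9.40, 29.59890).
Mode = β/(α+1) = 29.59890/10.40 = 2.8460.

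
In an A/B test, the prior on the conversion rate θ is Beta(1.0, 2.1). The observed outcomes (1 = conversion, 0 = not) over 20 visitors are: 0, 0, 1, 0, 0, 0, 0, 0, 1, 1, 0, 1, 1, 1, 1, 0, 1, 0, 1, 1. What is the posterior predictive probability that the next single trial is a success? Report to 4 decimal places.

The Beta prior is conjugate to a Binomial/Bernoulli likelihood; the update adds successes to α and failures to β.
Posterior: Beta(α+k, β+n−k) = Beta(1.0+10, 2.1+10) = Beta(11.0, 12.1).
For a single future Bernoulli trial, P(success | data) = α/(α+β) = 0.4762.

0.4762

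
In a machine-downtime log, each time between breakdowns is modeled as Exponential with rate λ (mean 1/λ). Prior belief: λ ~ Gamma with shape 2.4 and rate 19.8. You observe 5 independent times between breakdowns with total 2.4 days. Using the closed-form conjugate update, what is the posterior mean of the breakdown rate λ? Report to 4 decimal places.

With a Gamma(shape α, rate β) prior on the exponential rate λ, the posterior after n observations with total T = Σxᵢ is Gamma(α+n, β+T).
Posterior: Gamma(2.4+5, 19.8+2.4) = Gamma(7.4, 22.2).
Posterior mean of λ = α/β = 7.4/22.2 = 0.3333.

0.3333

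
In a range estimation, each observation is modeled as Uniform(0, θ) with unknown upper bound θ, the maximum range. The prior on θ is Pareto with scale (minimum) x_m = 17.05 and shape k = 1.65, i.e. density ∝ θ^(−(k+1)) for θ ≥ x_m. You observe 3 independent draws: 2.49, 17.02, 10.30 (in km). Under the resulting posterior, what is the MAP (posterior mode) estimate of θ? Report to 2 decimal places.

17.05

A Pareto(scale x_m, shape k) prior on the upper bound θ of Uniform(0, θ) is conjugate: posterior is Pareto(max(x_m, max xᵢ), k + n).
Sample maximum = 17.02; prior scale x_m = 17.05 → posterior scale = max = 17.05.
Posterior shape = 1.65 + 3 = 4.65.
The Pareto density is decreasing on [x_m, ∞), so the mode is x_m = 17.05.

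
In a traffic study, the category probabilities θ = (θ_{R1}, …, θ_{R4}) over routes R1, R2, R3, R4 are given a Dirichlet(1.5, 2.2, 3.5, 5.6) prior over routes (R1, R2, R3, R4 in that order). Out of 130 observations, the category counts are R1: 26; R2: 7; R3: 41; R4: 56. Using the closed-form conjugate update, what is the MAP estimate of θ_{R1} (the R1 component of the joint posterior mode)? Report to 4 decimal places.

0.1909

The Dirichlet prior is conjugate to the Multinomial likelihood: each posterior αⱼ = prior αⱼ + observed count nⱼ.
Posterior concentration: (27.5, 9.2, 44.5, 61.6), total = 142.8.
Joint mode component: (α_{R1}−1)/(Σα−K) = 26.5/138.8 = 0.1909.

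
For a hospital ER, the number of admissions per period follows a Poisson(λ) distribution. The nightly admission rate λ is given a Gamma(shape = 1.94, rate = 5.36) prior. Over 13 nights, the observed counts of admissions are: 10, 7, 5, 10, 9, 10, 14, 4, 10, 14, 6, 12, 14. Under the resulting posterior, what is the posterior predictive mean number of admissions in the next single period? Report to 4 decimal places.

6.9139

With a Gamma(shape α, rate β) prior, the Poisson likelihood is conjugate: the posterior is Gamma(α + ΣXᵢ, β + n).
Sum of counts S = 125 over n = 13 nights.
Posterior: Gamma(α+S, β+n) = Gamma(1.94+125, 5.36+13) = Gamma(126.94, 18.36).
The predictive distribution for one future period is NegBinom with mean α/β = 6.9139.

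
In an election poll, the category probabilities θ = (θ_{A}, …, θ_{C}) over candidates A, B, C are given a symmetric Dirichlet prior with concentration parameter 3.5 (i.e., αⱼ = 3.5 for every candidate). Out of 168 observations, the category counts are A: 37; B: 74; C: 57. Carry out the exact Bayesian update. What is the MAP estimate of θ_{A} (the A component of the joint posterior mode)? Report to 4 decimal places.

0.2251

The Dirichlet prior is conjugate to the Multinomial likelihood: each posterior αⱼ = prior αⱼ + observed count nⱼ.
Posterior concentration: (40.5, 77.5, 60.5), total = 178.5.
Joint mode component: (α_{A}−1)/(Σα−K) = 39.5/175.5 = 0.2251.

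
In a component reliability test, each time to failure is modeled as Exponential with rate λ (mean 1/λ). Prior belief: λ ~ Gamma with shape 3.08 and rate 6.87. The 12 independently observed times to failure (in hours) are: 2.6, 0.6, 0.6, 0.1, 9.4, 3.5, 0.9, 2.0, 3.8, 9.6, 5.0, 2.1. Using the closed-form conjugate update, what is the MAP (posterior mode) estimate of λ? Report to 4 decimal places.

With a Gamma(shape α, rate β) prior on the exponential rate λ, the posterior after n observations with total T = Σxᵢ is Gamma(α+n, β+T).
Sum of observations T = 40.2 hours; n = 12.
Posterior: Gamma(3.08+12, 6.87+40.2) = Gamma(15.08, 47.07).
Mode = (α−1)/β = 0.2991.

0.2991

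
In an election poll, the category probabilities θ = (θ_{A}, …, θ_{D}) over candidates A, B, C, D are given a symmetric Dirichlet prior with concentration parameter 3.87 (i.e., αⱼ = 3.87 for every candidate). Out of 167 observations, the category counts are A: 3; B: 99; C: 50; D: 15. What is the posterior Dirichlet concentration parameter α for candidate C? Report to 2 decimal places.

The Dirichlet prior is conjugate to the Multinomial likelihood: each posterior αⱼ = prior αⱼ + observed count nⱼ.
Posterior concentration: (6.87, 102.87, 53.87, 18.87), total = 182.48.
α_{C} = 3.87 + 50 = 53.87.

53.87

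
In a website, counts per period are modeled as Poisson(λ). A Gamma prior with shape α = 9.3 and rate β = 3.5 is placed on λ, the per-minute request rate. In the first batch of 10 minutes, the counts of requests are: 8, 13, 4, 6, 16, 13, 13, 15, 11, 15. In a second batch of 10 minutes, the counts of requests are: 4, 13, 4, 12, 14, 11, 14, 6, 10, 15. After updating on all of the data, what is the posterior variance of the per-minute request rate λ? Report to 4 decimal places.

With a Gamma(shape α, rate β) prior, the Poisson likelihood is conjugate: the posterior is Gamma(α + ΣXᵢ, β + n).
Batch 1: sum of counts S = 114 over n = 10 minutes.
After batch 1: Gamma(α+S, β+n) = Gamma(9.3+114, 3.5+10) = Gamma(123.3, 13.5).
Batch 2: sum of counts S = 103 over n = 10 minutes.
After batch 2: Gamma(α+S, β+n) = Gamma(123.3+103, 13.5+10) = Gamma(226.3, 23.5).
Var = α/β² = 226.3/23.5² = 0.4098.

0.4098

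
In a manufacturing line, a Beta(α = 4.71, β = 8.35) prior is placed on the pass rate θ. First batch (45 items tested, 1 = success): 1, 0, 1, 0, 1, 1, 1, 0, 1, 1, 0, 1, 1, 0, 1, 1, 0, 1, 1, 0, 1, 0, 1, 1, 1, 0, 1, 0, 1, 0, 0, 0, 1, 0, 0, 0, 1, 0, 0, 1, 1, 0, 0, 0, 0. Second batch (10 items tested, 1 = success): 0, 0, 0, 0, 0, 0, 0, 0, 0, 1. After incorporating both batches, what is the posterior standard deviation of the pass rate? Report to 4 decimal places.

0.0594

The Beta prior is conjugate to a Binomial/Bernoulli likelihood; the update adds successes to α and failures to β.
After batch 1: Beta(4.71+23, 8.35+22) = Beta(27.71, 30.35).
After batch 2: Beta(27.71+1, 30.35+9) = Beta(28.71, 39.35).
Var = αβ/((α+β)²(α+β+1)) = 28.71·39.35/(68.06²·69.06) = 0.00353157; SD = √0.00353157 = 0.0594.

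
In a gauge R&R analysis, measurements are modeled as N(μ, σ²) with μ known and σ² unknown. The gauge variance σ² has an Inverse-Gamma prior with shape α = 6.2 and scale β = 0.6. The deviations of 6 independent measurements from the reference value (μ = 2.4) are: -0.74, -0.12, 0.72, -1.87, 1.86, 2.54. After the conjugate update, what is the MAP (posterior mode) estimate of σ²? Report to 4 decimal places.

With known mean μ and an Inverse-Gamma(α, β) prior on σ², the Normal likelihood is conjugate: posterior is Inv-Gamma(α + n/2, β + Σ(xᵢ−μ)²/2).
Σ(xᵢ−μ)² = (-0.74)² + (-0.12)² + (0.72)² + (-1.87)² + (1.86)² + (2.54)² = 14.4885.
Posterior: Inv-Gamma(6.2 + 6/2, 0.6 + 14.4885/2) = Inv-Gamma(9.20, 7.84425).
Mode = β/(α+1) = 7.84425/10.20 = 0.7690.

0.7690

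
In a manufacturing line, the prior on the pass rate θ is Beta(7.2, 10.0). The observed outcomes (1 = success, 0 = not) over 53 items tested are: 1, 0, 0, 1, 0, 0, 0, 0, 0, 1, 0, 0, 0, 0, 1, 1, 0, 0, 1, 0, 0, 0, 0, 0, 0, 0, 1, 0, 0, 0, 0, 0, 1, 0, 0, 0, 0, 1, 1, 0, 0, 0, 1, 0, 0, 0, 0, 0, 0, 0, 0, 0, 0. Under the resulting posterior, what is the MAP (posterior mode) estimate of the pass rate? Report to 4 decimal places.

The Beta prior is conjugate to a Binomial/Bernoulli likelihood; the update adds successes to α and failures to β.
Posterior: Beta(α+k, β+n−k) = Beta(7.2+11, 10.0+42) = Beta(18.2, 52.0).
Mode of Beta(a,b) for a,b>1 is (a−1)/(a+b−2) = 17.2/68.2 = 0.2522.

0.2522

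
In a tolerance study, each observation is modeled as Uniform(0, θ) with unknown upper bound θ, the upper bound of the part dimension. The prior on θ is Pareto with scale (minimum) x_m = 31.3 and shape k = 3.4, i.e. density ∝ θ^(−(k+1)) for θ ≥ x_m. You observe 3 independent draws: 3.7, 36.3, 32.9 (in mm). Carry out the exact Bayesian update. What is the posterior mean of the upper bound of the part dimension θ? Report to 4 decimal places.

A Pareto(scale x_m, shape k) prior on the upper bound θ of Uniform(0, θ) is conjugate: posterior is Pareto(max(x_m, max xᵢ), k + n).
Sample maximum = 36.3; prior scale x_m = 31.3 → posterior scale = max = 36.3.
Posterior shape = 3.4 + 3 = 6.4.
E[θ|data] = k·x_m/(k−1) = 6.4·36.3/5.4 = 43.0222.

43.0222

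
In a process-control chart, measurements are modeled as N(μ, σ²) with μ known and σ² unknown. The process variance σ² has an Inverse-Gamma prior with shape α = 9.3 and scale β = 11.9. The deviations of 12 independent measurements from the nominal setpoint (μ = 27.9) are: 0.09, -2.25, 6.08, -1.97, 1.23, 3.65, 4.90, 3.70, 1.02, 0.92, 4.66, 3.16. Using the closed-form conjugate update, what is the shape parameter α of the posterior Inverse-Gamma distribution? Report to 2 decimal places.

With known mean μ and an Inverse-Gamma(α, β) prior on σ², the Normal likelihood is conjugate: posterior is Inv-Gamma(α + n/2, β + Σ(xᵢ−μ)²/2).
Σ(xᵢ−μ)² = (0.09)² + (-2.25)² + (6.08)² + (-1.97)² + (1.23)² + (3.65)² + (4.90)² + (3.70)² + (1.02)² + (0.92)² + (4.66)² + (3.16)² = 132.0413.
Posterior: Inv-Gamma(9.3 + 12/2, 11.9 + 132.0413/2) = Inv-Gamma(15.30, 77.92065).
Posterior α = 15.30.

15.30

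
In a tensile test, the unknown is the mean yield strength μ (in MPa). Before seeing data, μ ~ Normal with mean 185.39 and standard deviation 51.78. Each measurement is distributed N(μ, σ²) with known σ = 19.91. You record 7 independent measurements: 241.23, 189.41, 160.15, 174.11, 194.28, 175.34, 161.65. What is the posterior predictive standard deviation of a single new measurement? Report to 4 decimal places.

21.2572

For Normal data with known variance σ², a Normal(μ₀, σ₀²) prior on μ is conjugate. Posterior precision = 1/σ₀² + n/σ²; posterior mean is the precision-weighted average of μ₀ and x̄.
σ₀² = 51.78² = 2681.1684, σ² = 19.91² = 396.4081; σ² + n·σ₀² = 396.4081 + 7·2681.1684 = 19164.5869.
Posterior precision = 1/σ₀² + n/σ² = 1/2681.1684 + 7/396.4081 = (σ² + n·σ₀²)/(σ₀²σ²) = 19164.5869/(2681.1684·396.4081); posterior variance σₙ² = σ₀²σ²/(σ² + n·σ₀²) = 2681.1684·396.4081/19164.5869 = 55.458376.
Predictive variance for one new observation = σₙ² + σ² = 2681.1684·396.4081/19164.5869 + 396.4081 = σ²·(σ₀² + 19164.5869)/19164.5869 = 396.4081·21845.7553/19164.5869 = 451.866476; SD = √(396.4081·21845.7553/19164.5869) = 21.2572.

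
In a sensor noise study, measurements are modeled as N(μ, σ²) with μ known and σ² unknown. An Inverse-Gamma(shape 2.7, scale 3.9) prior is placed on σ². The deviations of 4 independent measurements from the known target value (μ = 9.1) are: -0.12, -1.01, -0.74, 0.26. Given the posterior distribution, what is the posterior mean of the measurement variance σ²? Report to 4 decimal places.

With known mean μ and an Inverse-Gamma(α, β) prior on σ², the Normal likelihood is conjugate: posterior is Inv-Gamma(α + n/2, β + Σ(xᵢ−μ)²/2).
Σ(xᵢ−μ)² = (-0.12)² + (-1.01)² + (-0.74)² + (0.26)² = 1.6497.
Posterior: Inv-Gamma(2.7 + 4/2, 3.9 + 1.6497/2) = Inv-Gamma(4.70, 4.72485).
E[σ²|data] = β/(α−1) = 4.72485/3.70 = 1.2770.

1.2770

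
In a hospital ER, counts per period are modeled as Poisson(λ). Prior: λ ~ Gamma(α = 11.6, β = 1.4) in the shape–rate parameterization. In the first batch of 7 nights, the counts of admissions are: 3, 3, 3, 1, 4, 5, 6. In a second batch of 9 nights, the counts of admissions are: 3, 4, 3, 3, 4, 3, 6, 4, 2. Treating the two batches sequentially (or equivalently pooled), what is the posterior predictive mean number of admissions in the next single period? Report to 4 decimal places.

3.9425

With a Gamma(shape α, rate β) prior, the Poisson likelihood is conjugate: the posterior is Gamma(α + ΣXᵢ, β + n).
Batch 1: sum of counts S = 25 over n = 7 nights.
After batch 1: Gamma(α+S, β+n) = Gamma(11.6+25, 1.4+7) = Gamma(36.6, 8.4).
Batch 2: sum of counts S = 32 over n = 9 nights.
After batch 2: Gamma(α+S, β+n) = Gamma(36.6+32, 8.4+9) = Gamma(68.6, 17.4).
The predictive distribution for one future period is NegBinom with mean α/β = 3.9425.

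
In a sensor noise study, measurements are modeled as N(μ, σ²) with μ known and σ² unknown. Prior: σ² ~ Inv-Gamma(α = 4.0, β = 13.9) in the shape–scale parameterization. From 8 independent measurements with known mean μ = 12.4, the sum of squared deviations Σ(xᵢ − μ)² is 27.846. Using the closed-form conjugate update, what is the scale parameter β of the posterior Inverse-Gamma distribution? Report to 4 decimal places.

27.8230

With known mean μ and an Inverse-Gamma(α, β) prior on σ², the Normal likelihood is conjugate: posterior is Inv-Gamma(α + n/2, β + Σ(xᵢ−μ)²/2).
Posterior: Inv-Gamma(4.0 + 8/2, 13.9 + 27.846/2) = Inv-Gamma(8.00, 27.8230).
Posterior β = 27.8230.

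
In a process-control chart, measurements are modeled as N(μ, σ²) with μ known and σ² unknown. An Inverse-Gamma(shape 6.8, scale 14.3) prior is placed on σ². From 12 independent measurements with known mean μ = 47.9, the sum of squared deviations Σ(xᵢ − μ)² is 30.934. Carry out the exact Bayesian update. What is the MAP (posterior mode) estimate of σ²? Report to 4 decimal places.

2.1570

With known mean μ and an Inverse-Gamma(α, β) prior on σ², the Normal likelihood is conjugate: posterior is Inv-Gamma(α + n/2, β + Σ(xᵢ−μ)²/2).
Posterior: Inv-Gamma(6.8 + 12/2, 14.3 + 30.934/2) = Inv-Gamma(12.80, 29.7670).
Mode = β/(α+1) = 29.7670/13.80 = 2.1570.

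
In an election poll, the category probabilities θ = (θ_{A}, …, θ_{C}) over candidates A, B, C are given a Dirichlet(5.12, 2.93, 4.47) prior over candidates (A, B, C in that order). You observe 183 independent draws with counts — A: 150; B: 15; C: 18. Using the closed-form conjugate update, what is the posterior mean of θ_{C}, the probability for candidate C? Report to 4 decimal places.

The Dirichlet prior is conjugate to the Multinomial likelihood: each posterior αⱼ = prior αⱼ + observed count nⱼ.
Posterior concentration: (155.12, 17.93, 22.47), total = 195.52.
E[θ_{C}|data] = α_{C}/Σα = 22.47/195.52 = 0.1149.

0.1149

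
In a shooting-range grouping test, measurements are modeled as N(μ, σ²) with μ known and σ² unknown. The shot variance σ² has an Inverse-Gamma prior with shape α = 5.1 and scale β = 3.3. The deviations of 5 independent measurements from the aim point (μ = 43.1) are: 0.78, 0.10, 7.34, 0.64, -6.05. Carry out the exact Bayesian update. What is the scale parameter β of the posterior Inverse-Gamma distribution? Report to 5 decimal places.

With known mean μ and an Inverse-Gamma(α, β) prior on σ², the Normal likelihood is conjugate: posterior is Inv-Gamma(α + n/2, β + Σ(xᵢ−μ)²/2).
Σ(xᵢ−μ)² = (0.78)² + (0.10)² + (7.34)² + (0.64)² + (-6.05)² = 91.5061.
Posterior: Inv-Gamma(5.1 + 5/2, 3.3 + 91.5061/2) = Inv-Gamma(7.60, 49.05305).
Posterior β = 49.05305.

49.05305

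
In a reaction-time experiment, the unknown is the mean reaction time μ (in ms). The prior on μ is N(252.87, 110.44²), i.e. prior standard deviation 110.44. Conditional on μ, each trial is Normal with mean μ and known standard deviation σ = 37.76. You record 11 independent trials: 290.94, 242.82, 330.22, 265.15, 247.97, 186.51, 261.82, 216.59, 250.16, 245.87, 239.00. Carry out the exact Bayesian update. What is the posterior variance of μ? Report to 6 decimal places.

For Normal data with known variance σ², a Normal(μ₀, σ₀²) prior on μ is conjugate. Posterior precision = 1/σ₀² + n/σ²; posterior mean is the precision-weighted average of μ₀ and x̄.
σ₀² = 110.44² = 12196.9936, σ² = 37.76² = 1425.8176; σ² + n·σ₀² = 1425.8176 + 11·12196.9936 = 135592.7472.
Posterior precision = 1/σ₀² + n/σ² = 1/12196.9936 + 11/1425.8176 = (σ² + n·σ₀²)/(σ₀²σ²) = 135592.7472/(12196.9936·1425.8176); posterior variance σₙ² = σ₀²σ²/(σ² + n·σ₀²) = 12196.9936·1425.8176/135592.7472 = 128.256773.

128.256773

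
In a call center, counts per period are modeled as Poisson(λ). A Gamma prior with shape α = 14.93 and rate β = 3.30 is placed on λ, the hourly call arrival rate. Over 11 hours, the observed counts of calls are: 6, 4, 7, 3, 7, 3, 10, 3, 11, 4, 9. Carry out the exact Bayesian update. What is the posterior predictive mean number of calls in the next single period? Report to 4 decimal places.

5.7294

With a Gamma(shape α, rate β) prior, the Poisson likelihood is conjugate: the posterior is Gamma(α + ΣXᵢ, β + n).
Sum of counts S = 67 over n = 11 hours.
Posterior: Gamma(α+S, β+n) = Gamma(14.93+67, 3.30+11) = Gamma(81.93, 14.30).
The predictive distribution for one future period is NegBinom with mean α/β = 5.7294.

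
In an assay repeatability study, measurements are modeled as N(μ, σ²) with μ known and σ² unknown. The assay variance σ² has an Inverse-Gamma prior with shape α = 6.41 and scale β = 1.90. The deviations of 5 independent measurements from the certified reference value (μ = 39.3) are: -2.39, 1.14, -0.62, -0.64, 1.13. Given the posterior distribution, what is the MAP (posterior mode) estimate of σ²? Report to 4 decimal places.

0.6500

With known mean μ and an Inverse-Gamma(α, β) prior on σ², the Normal likelihood is conjugate: posterior is Inv-Gamma(α + n/2, β + Σ(xᵢ−μ)²/2).
Σ(xᵢ−μ)² = (-2.39)² + (1.14)² + (-0.62)² + (-0.64)² + (1.13)² = 9.0826.
Posterior: Inv-Gamma(6.41 + 5/2, 1.90 + 9.0826/2) = Inv-Gamma(8.91, 6.44130).
Mode = β/(α+1) = 6.44130/9.91 = 0.6500.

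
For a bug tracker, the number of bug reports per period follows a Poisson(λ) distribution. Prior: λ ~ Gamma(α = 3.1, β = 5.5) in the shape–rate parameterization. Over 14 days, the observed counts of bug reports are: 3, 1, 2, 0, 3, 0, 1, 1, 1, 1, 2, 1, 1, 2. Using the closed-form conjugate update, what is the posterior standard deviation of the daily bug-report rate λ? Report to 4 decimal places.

With a Gamma(shape α, rate β) prior, the Poisson likelihood is conjugate: the posterior is Gamma(α + ΣXᵢ, β + n).
Sum of counts S = 19 over n = 14 days.
Posterior: Gamma(α+S, β+n) = Gamma(3.1+19, 5.5+14) = Gamma(22.1, 19.5).
SD = √α/β = √22.1/19.5 = 0.2411.

0.2411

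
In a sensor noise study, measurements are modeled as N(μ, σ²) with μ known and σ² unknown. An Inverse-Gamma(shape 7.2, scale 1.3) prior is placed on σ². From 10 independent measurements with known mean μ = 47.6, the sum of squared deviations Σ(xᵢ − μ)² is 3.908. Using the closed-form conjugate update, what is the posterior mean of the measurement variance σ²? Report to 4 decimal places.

With known mean μ and an Inverse-Gamma(α, β) prior on σ², the Normal likelihood is conjugate: posterior is Inv-Gamma(α + n/2, β + Σ(xᵢ−μ)²/2).
Posterior: Inv-Gamma(7.2 + 10/2, 1.3 + 3.908/2) = Inv-Gamma(12.20, 3.2540).
E[σ²|data] = β/(α−1) = 3.2540/11.20 = 0.2905.

0.2905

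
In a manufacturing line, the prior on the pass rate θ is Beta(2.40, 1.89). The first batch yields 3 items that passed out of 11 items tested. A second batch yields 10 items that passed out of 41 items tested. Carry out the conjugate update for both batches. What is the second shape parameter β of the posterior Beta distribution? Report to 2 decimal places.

40.89

The Beta prior is conjugate to a Binomial/Bernoulli likelihood; the update adds successes to α and failures to β.
After batch 1: Beta(2.40+3, 1.89+8) = Beta(5.40, 9.89).
After batch 2: Beta(5.40+10, 9.89+31) = Beta(15.40, 40.89).
Posterior β = 40.89.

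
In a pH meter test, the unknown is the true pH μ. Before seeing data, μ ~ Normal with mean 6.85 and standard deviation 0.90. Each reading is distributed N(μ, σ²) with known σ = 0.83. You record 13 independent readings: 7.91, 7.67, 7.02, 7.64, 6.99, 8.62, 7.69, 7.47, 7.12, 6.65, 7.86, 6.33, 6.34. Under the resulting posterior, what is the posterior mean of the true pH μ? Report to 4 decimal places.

For Normal data with known variance σ², a Normal(μ₀, σ₀²) prior on μ is conjugate. Posterior precision = 1/σ₀² + n/σ²; posterior mean is the precision-weighted average of μ₀ and x̄.
Σxᵢ = 7.91 + 7.67 + 7.02 + 7.64 + 6.99 + 8.62 + 7.69 + 7.47 + 7.12 + 6.65 + 7.86 + 6.33 + 6.34 = 95.31, so n·x̄ = 95.31.
σ₀² = 0.90² = 0.81, σ² = 0.83² = 0.6889; σ² + n·σ₀² = 0.6889 + 13·0.81 = 11.2189.
Posterior mean = (μ₀/σ₀² + n·x̄/σ²)/(1/σ₀² + n/σ²) = (σ²·μ₀ + σ₀²·n·x̄)/(σ² + n·σ₀²) = (0.6889·6.85 + 0.81·95.31)/11.2189 = 81.920065/11.2189 = 7.3020.

7.3020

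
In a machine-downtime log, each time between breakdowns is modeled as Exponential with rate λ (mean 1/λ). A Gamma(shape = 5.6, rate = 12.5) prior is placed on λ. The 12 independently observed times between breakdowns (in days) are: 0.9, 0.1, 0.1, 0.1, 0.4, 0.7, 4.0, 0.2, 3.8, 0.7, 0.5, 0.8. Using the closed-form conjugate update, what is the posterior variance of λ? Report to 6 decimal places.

With a Gamma(shape α, rate β) prior on the exponential rate λ, the posterior after n observations with total T = Σxᵢ is Gamma(α+n, β+T).
Sum of observations T = 12.3 days; n = 12.
Posterior: Gamma(5.6+12, 12.5+12.3) = Gamma(17.6, 24.8).
Var = α/β² = 0.028616.

0.028616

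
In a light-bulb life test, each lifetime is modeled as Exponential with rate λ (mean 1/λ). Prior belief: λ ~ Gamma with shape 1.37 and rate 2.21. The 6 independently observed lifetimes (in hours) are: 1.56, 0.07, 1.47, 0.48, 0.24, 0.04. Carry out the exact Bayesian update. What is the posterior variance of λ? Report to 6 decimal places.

With a Gamma(shape α, rate β) prior on the exponential rate λ, the posterior after n observations with total T = Σxᵢ is Gamma(α+n, β+T).
Sum of observations T = 3.86 hours; n = 6.
Posterior: Gamma(1.37+6, 2.21+3.86) = Gamma(7.37, 6.07).
Var = α/β² = 0.200028.

0.200028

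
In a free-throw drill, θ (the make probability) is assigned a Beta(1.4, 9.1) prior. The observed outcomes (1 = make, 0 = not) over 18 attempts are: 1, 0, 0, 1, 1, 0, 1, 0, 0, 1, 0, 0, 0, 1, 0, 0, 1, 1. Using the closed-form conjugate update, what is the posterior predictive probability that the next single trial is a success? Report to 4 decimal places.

0.3298

The Beta prior is conjugate to a Binomial/Bernoulli likelihood; the update adds successes to α and failures to β.
Posterior: Beta(α+k, β+n−k) = Beta(1.4+8, 9.1+10) = Beta(9.4, 19.1).
For a single future Bernoulli trial, P(success | data) = α/(α+β) = 0.3298.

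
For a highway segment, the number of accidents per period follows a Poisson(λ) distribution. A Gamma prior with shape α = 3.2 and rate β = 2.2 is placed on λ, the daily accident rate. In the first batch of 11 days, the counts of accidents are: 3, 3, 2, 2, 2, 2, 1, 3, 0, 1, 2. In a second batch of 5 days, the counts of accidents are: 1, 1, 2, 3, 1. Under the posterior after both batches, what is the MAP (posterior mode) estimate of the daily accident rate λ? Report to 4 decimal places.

With a Gamma(shape α, rate β) prior, the Poisson likelihood is conjugate: the posterior is Gamma(α + ΣXᵢ, β + n).
Batch 1: sum of counts S = 21 over n = 11 days.
After batch 1: Gamma(α+S, β+n) = Gamma(3.2+21, 2.2+11) = Gamma(24.2, 13.2).
Batch 2: sum of counts S = 8 over n = 5 days.
After batch 2: Gamma(α+S, β+n) = Gamma(24.2+8, 13.2+5) = Gamma(32.2, 18.2).
Mode of Gamma(α,β) for α≥1 is (α−1)/β = 31.2/18.2 = 1.7143.

1.7143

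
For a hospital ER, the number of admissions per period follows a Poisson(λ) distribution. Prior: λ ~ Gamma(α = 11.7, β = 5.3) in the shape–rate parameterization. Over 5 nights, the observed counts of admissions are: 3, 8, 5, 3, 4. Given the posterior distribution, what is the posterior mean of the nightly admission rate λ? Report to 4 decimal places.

With a Gamma(shape α, rate β) prior, the Poisson likelihood is conjugate: the posterior is Gamma(α + ΣXᵢ, β + n).
Sum of counts S = 23 over n = 5 nights.
Posterior: Gamma(α+S, β+n) = Gamma(11.7+23, 5.3+5) = Gamma(34.7, 10.3).
Posterior mean = α/β = 34.7/10.3 = 3.3689.

3.3689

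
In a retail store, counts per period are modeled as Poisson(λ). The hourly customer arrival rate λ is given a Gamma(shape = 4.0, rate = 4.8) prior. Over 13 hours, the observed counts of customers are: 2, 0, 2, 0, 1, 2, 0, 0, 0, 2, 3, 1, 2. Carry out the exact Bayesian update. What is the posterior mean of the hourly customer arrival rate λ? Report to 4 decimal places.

1.0674

With a Gamma(shape α, rate β) prior, the Poisson likelihood is conjugate: the posterior is Gamma(α + ΣXᵢ, β + n).
Sum of counts S = 15 over n = 13 hours.
Posterior: Gamma(α+S, β+n) = Gamma(4.0+15, 4.8+13) = Gamma(19.0, 17.8).
Posterior mean = α/β = 19.0/17.8 = 1.0674.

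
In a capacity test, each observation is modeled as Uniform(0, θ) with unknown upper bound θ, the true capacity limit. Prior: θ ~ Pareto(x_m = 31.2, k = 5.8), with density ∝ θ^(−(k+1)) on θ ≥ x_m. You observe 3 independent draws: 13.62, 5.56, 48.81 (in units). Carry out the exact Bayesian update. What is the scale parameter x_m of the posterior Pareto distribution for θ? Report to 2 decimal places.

48.81

A Pareto(scale x_m, shape k) prior on the upper bound θ of Uniform(0, θ) is conjugate: posterior is Pareto(max(x_m, max xᵢ), k + n).
Sample maximum = 48.81; prior scale x_m = 31.2 → posterior scale = max = 48.81.
Posterior shape = 5.8 + 3 = 8.8.
Posterior scale x_m = 48.81.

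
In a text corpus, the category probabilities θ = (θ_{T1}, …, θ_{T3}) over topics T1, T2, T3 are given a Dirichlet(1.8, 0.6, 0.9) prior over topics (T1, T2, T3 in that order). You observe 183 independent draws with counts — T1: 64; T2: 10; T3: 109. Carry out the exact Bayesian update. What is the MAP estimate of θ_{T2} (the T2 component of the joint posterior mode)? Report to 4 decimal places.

The Dirichlet prior is conjugate to the Multinomial likelihood: each posterior αⱼ = prior αⱼ + observed count nⱼ.
Posterior concentration: (65.8, 10.6, 109.9), total = 186.3.
Joint mode component: (α_{T2}−1)/(Σα−K) = 9.6/183.3 = 0.0524.

0.0524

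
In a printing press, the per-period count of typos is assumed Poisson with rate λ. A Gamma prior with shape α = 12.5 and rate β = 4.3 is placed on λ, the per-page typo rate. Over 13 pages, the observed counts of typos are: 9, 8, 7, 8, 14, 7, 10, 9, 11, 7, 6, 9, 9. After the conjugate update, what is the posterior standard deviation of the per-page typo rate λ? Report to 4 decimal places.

0.6501

With a Gamma(shape α, rate β) prior, the Poisson likelihood is conjugate: the posterior is Gamma(α + ΣXᵢ, β + n).
Sum of counts S = 114 over n = 13 pages.
Posterior: Gamma(α+S, β+n) = Gamma(12.5+114, 4.3+13) = Gamma(126.5, 17.3).
SD = √α/β = √126.5/17.3 = 0.6501.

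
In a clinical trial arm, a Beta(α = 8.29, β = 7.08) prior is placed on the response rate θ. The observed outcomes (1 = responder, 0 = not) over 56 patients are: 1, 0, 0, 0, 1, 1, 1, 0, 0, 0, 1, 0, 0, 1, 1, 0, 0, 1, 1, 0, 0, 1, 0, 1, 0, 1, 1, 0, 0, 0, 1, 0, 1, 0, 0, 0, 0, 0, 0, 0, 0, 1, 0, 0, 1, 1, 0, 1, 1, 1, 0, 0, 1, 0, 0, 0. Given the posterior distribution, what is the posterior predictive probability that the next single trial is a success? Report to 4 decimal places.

The Beta prior is conjugate to a Binomial/Bernoulli likelihood; the update adds successes to α and failures to β.
Posterior: Beta(α+k, β+n−k) = Beta(8.29+22, 7.08+34) = Beta(30.29, 41.08).
For a single future Bernoulli trial, P(success | data) = α/(α+β) = 0.4244.

0.4244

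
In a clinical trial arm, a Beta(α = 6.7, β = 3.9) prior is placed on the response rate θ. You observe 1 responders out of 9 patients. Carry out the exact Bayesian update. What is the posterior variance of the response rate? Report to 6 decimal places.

0.011579

The Beta prior is conjugate to a Binomial/Bernoulli likelihood; the update adds successes to α and failures to β.
Posterior: Beta(α+k, β+n−k) = Beta(6.7+1, 3.9+8) = Beta(7.7, 11.9).
Var = αβ/((α+β)²(α+β+1)) = 7.7·11.9/(19.6²·20.6) = 0.011579.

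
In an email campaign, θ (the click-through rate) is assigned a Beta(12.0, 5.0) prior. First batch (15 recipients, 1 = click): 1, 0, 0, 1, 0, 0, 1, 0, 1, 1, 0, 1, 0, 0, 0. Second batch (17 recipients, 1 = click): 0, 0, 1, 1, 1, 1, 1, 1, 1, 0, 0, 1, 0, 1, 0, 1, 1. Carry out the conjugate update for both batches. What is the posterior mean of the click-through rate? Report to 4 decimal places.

0.5918

The Beta prior is conjugate to a Binomial/Bernoulli likelihood; the update adds successes to α and failures to β.
After batch 1: Beta(12.0+6, 5.0+9) = Beta(18.0, 14.0).
After batch 2: Beta(18.0+11, 14.0+6) = Beta(29.0, 20.0).
Posterior mean = α/(α+β) = 29.0/49.0 = 0.5918.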